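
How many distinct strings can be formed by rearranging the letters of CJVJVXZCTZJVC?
13! / (3! × 1! × 2! × 3! × 1! × 3!) = 14414400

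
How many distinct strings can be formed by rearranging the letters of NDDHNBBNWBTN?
12! / (1! × 1! × 2! × 1! × 3! × 4!) = 1663200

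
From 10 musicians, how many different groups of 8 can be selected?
C(10,8) = 10!/(8!×2!) = 45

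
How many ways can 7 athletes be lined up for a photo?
7! = 5040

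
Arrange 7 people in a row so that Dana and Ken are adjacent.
Treat as block: (7-1)! × 2! = 720 × 2 = 1440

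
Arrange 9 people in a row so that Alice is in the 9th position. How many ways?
Fix one position: (9-1)! = 40320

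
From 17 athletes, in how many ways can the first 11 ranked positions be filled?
P(17,11) = 17!/(17-11)! = 494010316800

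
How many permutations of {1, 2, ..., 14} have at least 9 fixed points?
Exactly j fixed points: C(14,j)·!(14-j); sum over j ≥ 9 (derangement numbers via !m = (m-1)·(!(m-1) + !(m-2)): !0..!5 = 1, 0, 1, 2, 9, 44). Σ_{j=9}^{14} C(14,j)·!(14-j) = C(14,9)·!5 + C(14,10)·!4 + C(14,11)·!3 + C(14,12)·!2 + C(14,13)·!1 + C(14,14)·!0 = 2002·44 + 1001·9 + 364·2 + 91·1 + 14·0 + 1·1 = 97917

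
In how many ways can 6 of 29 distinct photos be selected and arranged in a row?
P(29,6) = 29!/(29-6)! = 342014400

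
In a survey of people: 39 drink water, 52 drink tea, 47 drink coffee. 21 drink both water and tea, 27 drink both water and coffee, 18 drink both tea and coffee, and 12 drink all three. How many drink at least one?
|A∪B∪C| = 39+52+47-21-27-18+12 = 84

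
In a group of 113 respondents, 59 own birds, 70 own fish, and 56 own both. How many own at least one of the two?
|A∪B| = |A| + |B| - |A∩B| = 59 + 70 - 56 = 73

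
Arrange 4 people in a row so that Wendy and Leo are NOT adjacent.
Total - adjacent = 4! - (4-1)!×2 = 24 - 12 = 12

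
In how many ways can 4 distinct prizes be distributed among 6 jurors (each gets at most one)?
P(6,4) = 6!/(6-4)! = 360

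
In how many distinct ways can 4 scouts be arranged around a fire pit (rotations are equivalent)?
Circular: fix one position, arrange the rest. (4-1)! = 6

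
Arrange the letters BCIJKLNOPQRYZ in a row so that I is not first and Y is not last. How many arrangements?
By inclusion-exclusion: 13! - 2×(13-1)! + (13-2)! = 6227020800 - 958003200 + 39916800 = 5308934400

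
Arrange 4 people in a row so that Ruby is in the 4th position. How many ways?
Fix one position: (4-1)! = 6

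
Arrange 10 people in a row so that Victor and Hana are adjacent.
Treat as block: (10-1)! × 2! = 362880 × 2 = 725760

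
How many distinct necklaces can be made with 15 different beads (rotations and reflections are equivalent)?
(15-1)!/2 = 87178291200/2 = 43589145600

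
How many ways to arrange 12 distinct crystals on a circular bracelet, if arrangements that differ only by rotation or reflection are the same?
(12-1)!/2 = 39916800/2 = 19958400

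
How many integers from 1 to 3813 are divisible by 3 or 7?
⌊3813/3⌋ + ⌊3813/7⌋ - ⌊3813/21⌋ = 1271 + 544 - 181 = 1634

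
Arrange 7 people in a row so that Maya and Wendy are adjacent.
Treat as block: (7-1)! × 2! = 720 × 2 = 1440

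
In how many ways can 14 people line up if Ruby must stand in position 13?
Fix one position: (14-1)! = 6227020800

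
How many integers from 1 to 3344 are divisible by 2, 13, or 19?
⌊3344/2⌋+⌊3344/13⌋+⌊3344/19⌋ - ⌊3344/26⌋-⌊3344/38⌋-⌊3344/247⌋ + ⌊3344/494⌋ = 1672+257+176 - 128-88-13 + 6 = 1882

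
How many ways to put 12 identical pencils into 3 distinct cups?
C(12+3-1, 3-1) = C(14, 2) = 91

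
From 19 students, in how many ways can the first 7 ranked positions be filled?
P(19,7) = 19!/(19-7)! = 253955520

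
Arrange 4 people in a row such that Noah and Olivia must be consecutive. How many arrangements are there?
Treat the 2 as one block: (4-2+1)! × 2! = 6 × 2 = 12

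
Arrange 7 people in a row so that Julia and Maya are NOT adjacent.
Total - adjacent = 7! - (7-1)!×2 = 5040 - 1440 = 3600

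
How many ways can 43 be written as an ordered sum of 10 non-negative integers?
C(43+10-1, 10-1) = C(52, 9) = 3679075400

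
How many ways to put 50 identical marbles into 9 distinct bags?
C(50+9-1, 9-1) = C(58, 8) = 1916797311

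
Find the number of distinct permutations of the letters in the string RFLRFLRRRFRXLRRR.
16! / (1! × 9! × 3! × 3!) = 1601600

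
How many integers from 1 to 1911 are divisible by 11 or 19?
⌊1911/11⌋ + ⌊1911/19⌋ - ⌊1911/209⌋ = 173 + 100 - 9 = 264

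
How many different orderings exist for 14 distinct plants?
14! = 87178291200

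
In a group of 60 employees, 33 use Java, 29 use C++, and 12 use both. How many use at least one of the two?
|A∪B| = |A| + |B| - |A∩B| = 33 + 29 - 12 = 50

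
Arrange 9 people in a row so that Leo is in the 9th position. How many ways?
Fix one position: (9-1)! = 40320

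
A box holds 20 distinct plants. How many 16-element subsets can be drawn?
C(20,16) = 20!/(16!×4!) = 4845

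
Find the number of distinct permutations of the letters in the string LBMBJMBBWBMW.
12! / (2! × 3! × 5! × 1! × 1!) = 332640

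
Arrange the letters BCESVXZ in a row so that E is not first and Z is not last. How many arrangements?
By inclusion-exclusion: 7! - 2×(7-1)! + (7-2)! = 5040 - 1440 + 120 = 3720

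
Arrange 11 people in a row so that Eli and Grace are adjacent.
Treat as block: (11-1)! × 2! = 3628800 × 2 = 7257600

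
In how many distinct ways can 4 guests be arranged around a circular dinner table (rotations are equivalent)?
Circular: fix one position, arrange the rest. (4-1)! = 6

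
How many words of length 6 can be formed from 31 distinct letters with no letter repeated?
P(31,6) = 31!/(31-6)! = 530122320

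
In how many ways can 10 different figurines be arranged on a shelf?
10! = 3628800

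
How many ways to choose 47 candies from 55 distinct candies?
C(55,47) = 55!/(47!×8!) = 1217566350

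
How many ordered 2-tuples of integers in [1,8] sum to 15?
Coefficient of x^15 in (x + x² + ... + x^8)^2. By inclusion-exclusion on dice exceeding 8: Σ_j (-1)^j C(2,j)·C(15-1-8j, 1) = C(2,0)·C(14,1) - C(2,1)·C(6,1) = 1·14 - 2·6 = 2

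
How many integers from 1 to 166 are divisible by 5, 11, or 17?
⌊166/5⌋+⌊166/11⌋+⌊166/17⌋ - ⌊166/55⌋-⌊166/85⌋-⌊166/187⌋ + ⌊166/935⌋ = 33+15+9 - 3-1-0 + 0 = 53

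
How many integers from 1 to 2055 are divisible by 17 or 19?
⌊2055/17⌋ + ⌊2055/19⌋ - ⌊2055/323⌋ = 120 + 108 - 6 = 222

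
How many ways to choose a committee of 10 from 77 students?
C(77,10) = 77!/(10!×67!) = 1096993404430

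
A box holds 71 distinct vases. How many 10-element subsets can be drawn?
C(71,10) = 71!/(10!×61!) = 461738052776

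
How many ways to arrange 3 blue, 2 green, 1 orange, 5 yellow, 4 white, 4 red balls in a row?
19! / (3! × 2! × 1! × 5! × 4! × 4!) = 146659312800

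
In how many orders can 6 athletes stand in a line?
6! = 720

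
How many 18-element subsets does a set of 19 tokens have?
C(19,18) = 19!/(18!×1!) = 19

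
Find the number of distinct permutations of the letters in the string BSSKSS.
6! / (1! × 4! × 1!) = 30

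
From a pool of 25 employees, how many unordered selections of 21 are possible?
C(25,21) = 25!/(21!×4!) = 12650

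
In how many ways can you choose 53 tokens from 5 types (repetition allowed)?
C(53+5-1, 5-1) = C(57, 4) = 395010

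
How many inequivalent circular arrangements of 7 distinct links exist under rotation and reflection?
(7-1)!/2 = 720/2 = 360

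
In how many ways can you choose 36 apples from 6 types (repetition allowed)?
C(36+6-1, 6-1) = C(41, 5) = 749398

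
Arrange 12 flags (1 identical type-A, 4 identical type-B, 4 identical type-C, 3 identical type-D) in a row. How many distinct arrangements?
12! / (1! × 4! × 4! × 3!) = 138600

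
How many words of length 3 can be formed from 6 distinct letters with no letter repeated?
P(6,3) = 6!/(6-3)! = 120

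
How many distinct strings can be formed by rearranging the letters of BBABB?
5! / (1! × 4!) = 5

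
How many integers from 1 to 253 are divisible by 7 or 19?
⌊253/7⌋ + ⌊253/19⌋ - ⌊253/133⌋ = 36 + 13 - 1 = 48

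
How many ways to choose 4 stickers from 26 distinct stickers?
C(26,4) = 26!/(4!×22!) = 14950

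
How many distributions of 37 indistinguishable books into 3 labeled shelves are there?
C(37+3-1, 3-1) = C(39, 2) = 741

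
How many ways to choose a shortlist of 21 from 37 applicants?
C(37,21) = 37!/(21!×16!) = 12875774670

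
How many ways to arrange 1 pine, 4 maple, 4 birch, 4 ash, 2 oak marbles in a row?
15! / (1! × 4! × 4! × 4! × 2!) = 47297250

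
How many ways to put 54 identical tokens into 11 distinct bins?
C(54+11-1, 11-1) = C(64, 10) = 151473214816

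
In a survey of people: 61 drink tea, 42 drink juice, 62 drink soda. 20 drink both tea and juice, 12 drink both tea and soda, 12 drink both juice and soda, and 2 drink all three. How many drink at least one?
|A∪B∪C| = 61+42+62-20-12-12+2 = 123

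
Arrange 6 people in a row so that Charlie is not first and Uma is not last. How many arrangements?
By inclusion-exclusion: 6! - 2×(6-1)! + (6-2)! = 720 - 240 + 24 = 504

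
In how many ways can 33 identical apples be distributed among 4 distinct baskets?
C(33+4-1, 4-1) = C(36, 3) = 7140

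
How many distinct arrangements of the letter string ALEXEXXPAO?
10! / (1! × 2! × 3! × 1! × 2! × 1!) = 151200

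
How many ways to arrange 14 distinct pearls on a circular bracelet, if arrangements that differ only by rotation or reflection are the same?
(14-1)!/2 = 6227020800/2 = 3113510400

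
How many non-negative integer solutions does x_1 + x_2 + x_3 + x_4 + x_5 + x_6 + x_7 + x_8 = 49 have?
C(49+8-1, 8-1) = C(56, 7) = 231917400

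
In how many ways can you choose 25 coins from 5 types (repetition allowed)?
C(25+5-1, 5-1) = C(29, 4) = 23751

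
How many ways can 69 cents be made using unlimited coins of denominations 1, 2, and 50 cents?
Coefficient of x^69 in 1/(1-x^1) · 1/(1-x^2) · 1/(1-x^50). Case on j = number of 50-cent coins (j = 0..1); remainder r = 69 - 50j is made from {1,2} in ⌊r/2⌋+1 ways. r = 69, 19 → 35 + 10 = 45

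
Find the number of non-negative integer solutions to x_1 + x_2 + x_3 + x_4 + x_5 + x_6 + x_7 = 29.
C(29+7-1, 7-1) = C(35, 6) = 1623160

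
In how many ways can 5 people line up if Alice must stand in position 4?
Fix one position: (5-1)! = 24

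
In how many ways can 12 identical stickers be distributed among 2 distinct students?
C(12+2-1, 2-1) = C(13, 1) = 13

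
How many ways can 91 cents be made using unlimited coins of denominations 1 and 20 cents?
Coefficient of x^91 in 1/(1-x^1) · 1/(1-x^20). Use j coins of 20 for j = 0..⌊91/20⌋ = 4, the rest in 1s: 4 + 1 = 5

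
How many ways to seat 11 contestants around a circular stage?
Circular: fix one position, arrange the rest. (11-1)! = 3628800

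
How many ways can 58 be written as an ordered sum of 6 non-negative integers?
C(58+6-1, 6-1) = C(63, 5) = 7028847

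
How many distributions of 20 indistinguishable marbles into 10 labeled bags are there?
C(20+10-1, 10-1) = C(29, 9) = 10015005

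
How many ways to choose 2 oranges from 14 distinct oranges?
C(14,2) = 14!/(2!×12!) = 91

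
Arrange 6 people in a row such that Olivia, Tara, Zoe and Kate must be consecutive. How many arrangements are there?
Treat the 4 as one block: (6-4+1)! × 4! = 6 × 24 = 144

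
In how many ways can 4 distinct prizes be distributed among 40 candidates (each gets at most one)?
P(40,4) = 40!/(40-4)! = 2193360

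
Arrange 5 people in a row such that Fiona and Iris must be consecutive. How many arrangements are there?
Treat the 2 as one block: (5-2+1)! × 2! = 24 × 2 = 48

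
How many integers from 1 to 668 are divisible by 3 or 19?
⌊668/3⌋ + ⌊668/19⌋ - ⌊668/57⌋ = 222 + 35 - 11 = 246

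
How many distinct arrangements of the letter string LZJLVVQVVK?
10! / (4! × 1! × 2! × 1! × 1! × 1!) = 75600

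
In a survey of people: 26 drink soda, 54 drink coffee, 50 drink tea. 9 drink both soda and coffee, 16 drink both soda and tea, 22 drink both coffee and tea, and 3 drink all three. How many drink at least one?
|A∪B∪C| = 26+54+50-9-16-22+3 = 86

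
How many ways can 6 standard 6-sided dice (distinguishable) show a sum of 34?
Coefficient of x^34 in (x + x² + ... + x^6)^6. By inclusion-exclusion on dice exceeding 6: Σ_j (-1)^j C(6,j)·C(34-1-6j, 5) = C(6,0)·C(33,5) - C(6,1)·C(27,5) + C(6,2)·C(21,5) - C(6,3)·C(15,5) + C(6,4)·C(9,5) = 1·237336 - 6·80730 + 15·20349 - 20·3003 + 15·126 = 21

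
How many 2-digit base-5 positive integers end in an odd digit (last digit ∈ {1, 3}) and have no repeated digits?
Last∈{1,3}. Last=0: 0. Last nonzero: 2×3×P(3,0) = 6. Total = 6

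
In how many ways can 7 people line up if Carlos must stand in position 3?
Fix one position: (7-1)! = 720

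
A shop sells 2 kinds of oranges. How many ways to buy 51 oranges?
C(51+2-1, 2-1) = C(52, 1) = 52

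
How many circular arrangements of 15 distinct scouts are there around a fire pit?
Circular: fix one position, arrange the rest. (15-1)! = 87178291200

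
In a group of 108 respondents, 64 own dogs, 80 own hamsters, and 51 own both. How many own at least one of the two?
|A∪B| = |A| + |B| - |A∩B| = 64 + 80 - 51 = 93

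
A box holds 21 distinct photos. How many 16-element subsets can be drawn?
C(21,16) = 21!/(16!×5!) = 20349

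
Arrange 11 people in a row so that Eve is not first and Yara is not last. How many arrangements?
By inclusion-exclusion: 11! - 2×(11-1)! + (11-2)! = 39916800 - 7257600 + 362880 = 33022080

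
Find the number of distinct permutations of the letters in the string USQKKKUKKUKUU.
13! / (1! × 6! × 5! × 1!) = 72072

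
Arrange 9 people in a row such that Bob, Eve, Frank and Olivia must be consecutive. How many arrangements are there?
Treat the 4 as one block: (9-4+1)! × 4! = 720 × 24 = 17280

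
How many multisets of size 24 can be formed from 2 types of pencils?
C(24+2-1, 2-1) = C(25, 1) = 25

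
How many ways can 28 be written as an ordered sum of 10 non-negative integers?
C(28+10-1, 10-1) = C(37, 9) = 124403620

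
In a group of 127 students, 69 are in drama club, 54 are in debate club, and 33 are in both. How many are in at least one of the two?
|A∪B| = |A| + |B| - |A∩B| = 69 + 54 - 33 = 90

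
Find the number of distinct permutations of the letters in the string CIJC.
4! / (1! × 1! × 2!) = 12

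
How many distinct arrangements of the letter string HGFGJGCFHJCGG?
13! / (2! × 2! × 2! × 5! × 2!) = 3243240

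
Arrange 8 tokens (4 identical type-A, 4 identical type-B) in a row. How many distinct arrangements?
8! / (4! × 4!) = 70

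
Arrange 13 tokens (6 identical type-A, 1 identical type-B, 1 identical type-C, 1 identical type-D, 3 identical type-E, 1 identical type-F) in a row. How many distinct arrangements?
13! / (6! × 1! × 1! × 1! × 3! × 1!) = 1441440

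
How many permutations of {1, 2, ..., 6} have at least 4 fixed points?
Exactly j fixed points: C(6,j)·!(6-j); sum over j ≥ 4 (derangement numbers via !m = (m-1)·(!(m-1) + !(m-2)): !0..!2 = 1, 0, 1). Σ_{j=4}^{6} C(6,j)·!(6-j) = C(6,4)·!2 + C(6,5)·!1 + C(6,6)·!0 = 15·1 + 6·0 + 1·1 = 16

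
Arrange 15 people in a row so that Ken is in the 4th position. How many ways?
Fix one position: (15-1)! = 87178291200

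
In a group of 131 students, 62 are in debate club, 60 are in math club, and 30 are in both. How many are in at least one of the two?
|A∪B| = |A| + |B| - |A∩B| = 62 + 60 - 30 = 92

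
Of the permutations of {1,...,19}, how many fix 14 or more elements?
Exactly j fixed points: C(19,j)·!(19-j); sum over j ≥ 14 (derangement numbers via !m = (m-1)·(!(m-1) + !(m-2)): !0..!5 = 1, 0, 1, 2, 9, 44). Σ_{j=14}^{19} C(19,j)·!(19-j) = C(19,14)·!5 + C(19,15)·!4 + C(19,16)·!3 + C(19,17)·!2 + C(19,18)·!1 + C(19,19)·!0 = 11628·44 + 3876·9 + 969·2 + 171·1 + 19·0 + 1·1 = 548626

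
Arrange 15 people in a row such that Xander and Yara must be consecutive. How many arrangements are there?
Treat the 2 as one block: (15-2+1)! × 2! = 87178291200 × 2 = 174356582400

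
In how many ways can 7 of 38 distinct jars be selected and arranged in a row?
P(38,7) = 38!/(38-7)! = 63606090240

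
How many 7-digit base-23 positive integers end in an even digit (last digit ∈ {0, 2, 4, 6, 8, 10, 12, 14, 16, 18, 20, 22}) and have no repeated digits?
Last∈{0,2,4,6,8,10,12,14,16,18,20,22}. Last=0: 53721360. Last nonzero: 11×21×P(21,5) = 564074280. Total = 617795640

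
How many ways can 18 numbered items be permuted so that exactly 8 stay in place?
Choose the 8 fixed points C(18,8) = 43758, derange the rest: !10 = Σ_{j=0}^{10} (-1)^j·10!/j! = 3628800 - 3628800 + 1814400 - 604800 + 151200 - 30240 + 5040 - 720 + 90 - 10 + 1 = 1334961. Product = 43758 × 1334961 = 58415223438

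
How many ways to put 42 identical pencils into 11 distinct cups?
C(42+11-1, 11-1) = C(52, 10) = 15820024220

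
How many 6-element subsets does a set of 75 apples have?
C(75,6) = 75!/(6!×69!) = 201359550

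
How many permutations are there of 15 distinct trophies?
15! = 1307674368000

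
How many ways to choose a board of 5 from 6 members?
C(6,5) = 6!/(5!×1!) = 6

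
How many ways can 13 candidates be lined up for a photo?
13! = 6227020800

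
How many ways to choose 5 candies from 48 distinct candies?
C(48,5) = 48!/(5!×43!) = 1712304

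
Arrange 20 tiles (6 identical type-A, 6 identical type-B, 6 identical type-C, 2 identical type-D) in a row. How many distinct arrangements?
20! / (6! × 6! × 6! × 2!) = 3259095840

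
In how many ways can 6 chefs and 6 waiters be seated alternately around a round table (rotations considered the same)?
Fix one of the chefs: (6-1)! ways for the remaining chefs, × 6! ways for the waiters = 120 × 720 = 86400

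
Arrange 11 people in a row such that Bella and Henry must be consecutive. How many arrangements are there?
Treat the 2 as one block: (11-2+1)! × 2! = 3628800 × 2 = 7257600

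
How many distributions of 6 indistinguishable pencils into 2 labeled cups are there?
C(6+2-1, 2-1) = C(7, 1) = 7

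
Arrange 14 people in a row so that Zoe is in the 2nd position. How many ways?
Fix one position: (14-1)! = 6227020800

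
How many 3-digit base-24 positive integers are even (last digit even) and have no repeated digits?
Last∈{0,2,4,6,8,10,12,14,16,18,20,22}. Last=0: 506. Last nonzero: 11×22×P(22,1) = 5324. Total = 5830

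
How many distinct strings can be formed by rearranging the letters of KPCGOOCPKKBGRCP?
15! / (1! × 2! × 3! × 1! × 2! × 3! × 3!) = 1513512000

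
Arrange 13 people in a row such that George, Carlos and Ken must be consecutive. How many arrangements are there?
Treat the 3 as one block: (13-3+1)! × 3! = 39916800 × 6 = 239500800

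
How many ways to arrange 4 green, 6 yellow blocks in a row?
10! / (4! × 6!) = 210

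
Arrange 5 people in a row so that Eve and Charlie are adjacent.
Treat as block: (5-1)! × 2! = 24 × 2 = 48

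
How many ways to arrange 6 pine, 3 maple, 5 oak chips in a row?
14! / (6! × 3! × 5!) = 168168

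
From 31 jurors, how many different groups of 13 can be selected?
C(31,13) = 31!/(13!×18!) = 206253075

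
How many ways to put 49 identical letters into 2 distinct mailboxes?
C(49+2-1, 2-1) = C(50, 1) = 50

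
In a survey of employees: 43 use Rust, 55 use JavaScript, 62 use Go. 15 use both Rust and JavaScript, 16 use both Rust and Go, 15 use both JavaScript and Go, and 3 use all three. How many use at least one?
|A∪B∪C| = 43+55+62-15-16-15+3 = 117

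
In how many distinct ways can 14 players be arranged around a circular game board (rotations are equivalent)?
Circular: fix one position, arrange the rest. (14-1)! = 6227020800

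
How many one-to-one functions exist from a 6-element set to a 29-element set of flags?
P(29,6) = 29!/(29-6)! = 342014400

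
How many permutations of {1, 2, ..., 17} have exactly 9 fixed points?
Choose the 9 fixed points C(17,9) = 24310, derange the rest: !8 = Σ_{j=0}^{8} (-1)^j·8!/j! = 40320 - 40320 + 20160 - 6720 + 1680 - 336 + 56 - 8 + 1 = 14833. Product = 24310 × 14833 = 360590230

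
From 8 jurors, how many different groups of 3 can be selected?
C(8,3) = 8!/(3!×5!) = 56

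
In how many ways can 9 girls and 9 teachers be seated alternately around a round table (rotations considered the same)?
Fix one of the girls: (9-1)! ways for the remaining girls, × 9! ways for the teachers = 40320 × 362880 = 14631321600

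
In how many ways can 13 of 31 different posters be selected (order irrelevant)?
C(31,13) = 31!/(13!×18!) = 206253075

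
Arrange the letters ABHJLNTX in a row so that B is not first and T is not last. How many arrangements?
By inclusion-exclusion: 8! - 2×(8-1)! + (8-2)! = 40320 - 10080 + 720 = 30960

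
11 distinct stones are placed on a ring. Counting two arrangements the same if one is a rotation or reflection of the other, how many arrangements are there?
(11-1)!/2 = 3628800/2 = 1814400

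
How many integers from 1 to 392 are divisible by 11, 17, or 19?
⌊392/11⌋+⌊392/17⌋+⌊392/19⌋ - ⌊392/187⌋-⌊392/209⌋-⌊392/323⌋ + ⌊392/3553⌋ = 35+23+20 - 2-1-1 + 0 = 74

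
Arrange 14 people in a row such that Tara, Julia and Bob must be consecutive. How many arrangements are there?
Treat the 3 as one block: (14-3+1)! × 3! = 479001600 × 6 = 2874009600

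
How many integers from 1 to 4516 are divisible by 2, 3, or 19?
⌊4516/2⌋+⌊4516/3⌋+⌊4516/19⌋ - ⌊4516/6⌋-⌊4516/38⌋-⌊4516/57⌋ + ⌊4516/114⌋ = 2258+1505+237 - 752-118-79 + 39 = 3090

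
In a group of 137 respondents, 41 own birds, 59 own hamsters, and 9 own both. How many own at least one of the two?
|A∪B| = |A| + |B| - |A∩B| = 41 + 59 - 9 = 91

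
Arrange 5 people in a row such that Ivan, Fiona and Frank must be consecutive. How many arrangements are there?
Treat the 3 as one block: (5-3+1)! × 3! = 6 × 6 = 36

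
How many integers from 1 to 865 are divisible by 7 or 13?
⌊865/7⌋ + ⌊865/13⌋ - ⌊865/91⌋ = 123 + 66 - 9 = 180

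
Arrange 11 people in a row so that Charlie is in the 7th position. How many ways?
Fix one position: (11-1)! = 3628800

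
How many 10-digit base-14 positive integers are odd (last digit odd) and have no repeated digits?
Last∈{1,3,5,7,9,11,13}. Last=0: 0. Last nonzero: 7×12×P(12,8) = 1676505600. Total = 1676505600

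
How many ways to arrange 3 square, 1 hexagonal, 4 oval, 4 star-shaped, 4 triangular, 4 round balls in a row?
20! / (3! × 1! × 4! × 4! × 4! × 4!) = 1222160940000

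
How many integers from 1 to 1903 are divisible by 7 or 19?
⌊1903/7⌋ + ⌊1903/19⌋ - ⌊1903/133⌋ = 271 + 100 - 14 = 357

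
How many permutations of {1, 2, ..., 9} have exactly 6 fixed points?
Choose the 6 fixed points C(9,6) = 84, derange the rest: !3 = Σ_{j=0}^{3} (-1)^j·3!/j! = 6 - 6 + 3 - 1 = 2. Product = 84 × 2 = 168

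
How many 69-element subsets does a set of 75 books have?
C(75,69) = 75!/(69!×6!) = 201359550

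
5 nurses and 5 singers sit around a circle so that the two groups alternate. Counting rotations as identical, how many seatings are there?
Fix one of the nurses: (5-1)! ways for the remaining nurses, × 5! ways for the singers = 24 × 120 = 2880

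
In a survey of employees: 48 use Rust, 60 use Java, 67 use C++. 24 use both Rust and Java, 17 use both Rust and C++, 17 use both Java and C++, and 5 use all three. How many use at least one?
|A∪B∪C| = 48+60+67-24-17-17+5 = 122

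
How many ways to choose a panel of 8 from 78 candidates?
C(78,8) = 78!/(8!×70!) = 23446881315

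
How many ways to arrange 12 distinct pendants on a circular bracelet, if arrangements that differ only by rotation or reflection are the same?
(12-1)!/2 = 39916800/2 = 19958400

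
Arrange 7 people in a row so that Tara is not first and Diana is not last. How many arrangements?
By inclusion-exclusion: 7! - 2×(7-1)! + (7-2)! = 5040 - 1440 + 120 = 3720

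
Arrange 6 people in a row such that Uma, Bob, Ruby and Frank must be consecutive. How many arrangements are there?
Treat the 4 as one block: (6-4+1)! × 4! = 6 × 24 = 144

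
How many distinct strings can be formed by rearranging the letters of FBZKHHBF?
8! / (2! × 2! × 2! × 1! × 1!) = 5040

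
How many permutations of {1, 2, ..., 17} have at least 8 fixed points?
Exactly j fixed points: C(17,j)·!(17-j); sum over j ≥ 8 (derangement numbers via !m = (m-1)·(!(m-1) + !(m-2)): !0..!9 = 1, 0, 1, 2, 9, 44, 265, 1854, 14833, 133496). Σ_{j=8}^{17} C(17,j)·!(17-j) = C(17,8)·!9 + C(17,9)·!8 + C(17,10)·!7 + C(17,11)·!6 + C(17,12)·!5 + C(17,13)·!4 + C(17,14)·!3 + C(17,15)·!2 + C(17,16)·!1 + C(17,17)·!0 = 24310·133496 + 24310·14833 + 19448·1854 + 12376·265 + 6188·44 + 2380·9 + 680·2 + 136·1 + 17·0 + 1·1 = 3645509411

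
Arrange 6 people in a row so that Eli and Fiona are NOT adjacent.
Total - adjacent = 6! - (6-1)!×2 = 720 - 240 = 480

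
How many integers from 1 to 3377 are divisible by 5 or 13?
⌊3377/5⌋ + ⌊3377/13⌋ - ⌊3377/65⌋ = 675 + 259 - 51 = 883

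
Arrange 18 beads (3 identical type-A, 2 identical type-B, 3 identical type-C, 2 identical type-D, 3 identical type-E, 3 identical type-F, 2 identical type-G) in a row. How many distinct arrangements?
18! / (3! × 2! × 3! × 2! × 3! × 3! × 2!) = 617512896000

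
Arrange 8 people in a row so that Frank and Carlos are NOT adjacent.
Total - adjacent = 8! - (8-1)!×2 = 40320 - 10080 = 30240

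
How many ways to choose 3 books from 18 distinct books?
C(18,3) = 18!/(3!×15!) = 816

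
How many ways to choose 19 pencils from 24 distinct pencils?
C(24,19) = 24!/(19!×5!) = 42504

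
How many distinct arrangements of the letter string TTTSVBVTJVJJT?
13! / (1! × 5! × 1! × 3! × 3!) = 1441440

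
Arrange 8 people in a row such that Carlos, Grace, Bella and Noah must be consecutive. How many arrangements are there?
Treat the 4 as one block: (8-4+1)! × 4! = 120 × 24 = 2880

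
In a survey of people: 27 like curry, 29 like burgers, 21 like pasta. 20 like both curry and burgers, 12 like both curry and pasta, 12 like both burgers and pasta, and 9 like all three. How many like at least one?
|A∪B∪C| = 27+29+21-20-12-12+9 = 42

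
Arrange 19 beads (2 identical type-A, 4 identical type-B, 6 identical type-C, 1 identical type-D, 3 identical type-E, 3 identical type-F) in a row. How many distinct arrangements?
19! / (2! × 4! × 6! × 1! × 3! × 3!) = 97772875200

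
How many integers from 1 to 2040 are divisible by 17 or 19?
⌊2040/17⌋ + ⌊2040/19⌋ - ⌊2040/323⌋ = 120 + 107 - 6 = 221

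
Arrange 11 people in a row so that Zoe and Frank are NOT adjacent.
Total - adjacent = 11! - (11-1)!×2 = 39916800 - 7257600 = 32659200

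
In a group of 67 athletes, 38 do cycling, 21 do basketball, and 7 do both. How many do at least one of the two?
|A∪B| = |A| + |B| - |A∩B| = 38 + 21 - 7 = 52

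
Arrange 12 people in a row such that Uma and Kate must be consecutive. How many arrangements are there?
Treat the 2 as one block: (12-2+1)! × 2! = 39916800 × 2 = 79833600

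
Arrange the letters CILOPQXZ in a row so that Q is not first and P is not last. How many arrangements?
By inclusion-exclusion: 8! - 2×(8-1)! + (8-2)! = 40320 - 10080 + 720 = 30960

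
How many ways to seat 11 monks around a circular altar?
Circular: fix one position, arrange the rest. (11-1)! = 3628800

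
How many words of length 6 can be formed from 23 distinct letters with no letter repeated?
P(23,6) = 23!/(23-6)! = 72681840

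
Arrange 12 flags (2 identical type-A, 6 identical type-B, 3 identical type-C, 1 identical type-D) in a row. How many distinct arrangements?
12! / (2! × 6! × 3! × 1!) = 55440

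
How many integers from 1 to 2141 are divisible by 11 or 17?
⌊2141/11⌋ + ⌊2141/17⌋ - ⌊2141/187⌋ = 194 + 125 - 11 = 308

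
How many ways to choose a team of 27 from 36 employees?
C(36,27) = 36!/(27!×9!) = 94143280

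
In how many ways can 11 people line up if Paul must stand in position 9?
Fix one position: (11-1)! = 3628800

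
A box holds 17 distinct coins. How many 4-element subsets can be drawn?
C(17,4) = 17!/(4!×13!) = 2380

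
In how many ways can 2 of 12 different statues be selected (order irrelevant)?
C(12,2) = 12!/(2!×10!) = 66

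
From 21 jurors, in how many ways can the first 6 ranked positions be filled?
P(21,6) = 21!/(21-6)! = 39070080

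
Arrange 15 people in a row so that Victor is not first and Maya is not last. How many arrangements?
By inclusion-exclusion: 15! - 2×(15-1)! + (15-2)! = 1307674368000 - 174356582400 + 6227020800 = 1139544806400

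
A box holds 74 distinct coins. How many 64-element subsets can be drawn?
C(74,64) = 74!/(64!×10!) = 718406958841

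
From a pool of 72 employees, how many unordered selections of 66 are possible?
C(72,66) = 72!/(66!×6!) = 156238908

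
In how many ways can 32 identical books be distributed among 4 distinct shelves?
C(32+4-1, 4-1) = C(35, 3) = 6545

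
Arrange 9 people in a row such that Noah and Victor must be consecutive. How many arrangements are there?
Treat the 2 as one block: (9-2+1)! × 2! = 40320 × 2 = 80640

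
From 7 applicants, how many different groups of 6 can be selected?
C(7,6) = 7!/(6!×1!) = 7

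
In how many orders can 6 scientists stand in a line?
6! = 720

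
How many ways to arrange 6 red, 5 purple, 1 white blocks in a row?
12! / (6! × 5! × 1!) = 5544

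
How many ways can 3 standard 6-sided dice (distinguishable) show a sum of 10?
Coefficient of x^10 in (x + x² + ... + x^6)^3. By inclusion-exclusion on dice exceeding 6: Σ_j (-1)^j C(3,j)·C(10-1-6j, 2) = C(3,0)·C(9,2) - C(3,1)·C(3,2) = 1·36 - 3·3 = 27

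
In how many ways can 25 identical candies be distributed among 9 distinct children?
C(25+9-1, 9-1) = C(33, 8) = 13884156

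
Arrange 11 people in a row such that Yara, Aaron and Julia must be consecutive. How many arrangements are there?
Treat the 3 as one block: (11-3+1)! × 3! = 362880 × 6 = 2177280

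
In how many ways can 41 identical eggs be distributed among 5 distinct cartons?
C(41+5-1, 5-1) = C(45, 4) = 148995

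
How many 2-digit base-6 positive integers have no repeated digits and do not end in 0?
Last digit: 5 nonzero choices. First digit: 4 (nonzero, ≠last). Middle 0: P(4,0) = 1. Total = 20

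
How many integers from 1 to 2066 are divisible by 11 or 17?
⌊2066/11⌋ + ⌊2066/17⌋ - ⌊2066/187⌋ = 187 + 121 - 11 = 297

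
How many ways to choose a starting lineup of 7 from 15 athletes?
C(15,7) = 15!/(7!×8!) = 6435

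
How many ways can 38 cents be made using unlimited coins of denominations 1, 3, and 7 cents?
Coefficient of x^38 in 1/(1-x^1) · 1/(1-x^3) · 1/(1-x^7). Case on j = number of 7-cent coins (j = 0..5); remainder r = 38 - 7j is made from {1,3} in ⌊r/3⌋+1 ways. r = 38, 31, 24, 17, 10, 3 → 13 + 11 + 9 + 6 + 4 + 2 = 45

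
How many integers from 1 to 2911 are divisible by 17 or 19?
⌊2911/17⌋ + ⌊2911/19⌋ - ⌊2911/323⌋ = 171 + 153 - 9 = 315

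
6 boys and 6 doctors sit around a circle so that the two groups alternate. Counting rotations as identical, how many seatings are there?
Fix one of the boys: (6-1)! ways for the remaining boys, × 6! ways for the doctors = 120 × 720 = 86400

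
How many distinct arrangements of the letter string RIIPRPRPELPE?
12! / (4! × 1! × 2! × 3! × 2!) = 831600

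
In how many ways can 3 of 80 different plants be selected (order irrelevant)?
C(80,3) = 80!/(3!×77!) = 82160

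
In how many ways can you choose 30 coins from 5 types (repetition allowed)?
C(30+5-1, 5-1) = C(34, 4) = 46376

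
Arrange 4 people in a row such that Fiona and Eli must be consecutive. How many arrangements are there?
Treat the 2 as one block: (4-2+1)! × 2! = 6 × 2 = 12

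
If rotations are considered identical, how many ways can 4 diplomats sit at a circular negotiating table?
Circular: fix one position, arrange the rest. (4-1)! = 6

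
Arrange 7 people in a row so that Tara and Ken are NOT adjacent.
Total - adjacent = 7! - (7-1)!×2 = 5040 - 1440 = 3600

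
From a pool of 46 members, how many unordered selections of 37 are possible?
C(46,37) = 46!/(37!×9!) = 1101716330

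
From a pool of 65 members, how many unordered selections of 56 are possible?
C(65,56) = 65!/(56!×9!) = 31966749880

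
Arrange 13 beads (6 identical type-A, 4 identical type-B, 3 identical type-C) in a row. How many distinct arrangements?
13! / (6! × 4! × 3!) = 60060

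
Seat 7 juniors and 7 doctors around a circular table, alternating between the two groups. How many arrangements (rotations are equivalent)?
Fix one of the juniors: (7-1)! ways for the remaining juniors, × 7! ways for the doctors = 720 × 5040 = 3628800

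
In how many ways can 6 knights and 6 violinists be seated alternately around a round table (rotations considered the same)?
Fix one of the knights: (6-1)! ways for the remaining knights, × 6! ways for the violinists = 120 × 720 = 86400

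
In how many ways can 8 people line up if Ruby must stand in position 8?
Fix one position: (8-1)! = 5040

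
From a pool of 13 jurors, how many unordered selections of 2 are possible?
C(13,2) = 13!/(2!×11!) = 78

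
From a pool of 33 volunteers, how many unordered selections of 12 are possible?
C(33,12) = 33!/(12!×21!) = 354817320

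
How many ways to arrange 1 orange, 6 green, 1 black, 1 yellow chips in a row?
9! / (1! × 6! × 1! × 1!) = 504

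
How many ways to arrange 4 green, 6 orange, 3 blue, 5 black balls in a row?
18! / (4! × 6! × 3! × 5!) = 514594080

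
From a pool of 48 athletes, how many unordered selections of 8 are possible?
C(48,8) = 48!/(8!×40!) = 377348994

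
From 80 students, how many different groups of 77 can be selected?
C(80,77) = 80!/(77!×3!) = 82160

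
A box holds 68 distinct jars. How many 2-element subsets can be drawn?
C(68,2) = 68!/(2!×66!) = 2278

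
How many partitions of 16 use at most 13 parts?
By conjugation, equals partitions of 16 into parts ≤ 13. Let r_j(i) = number of partitions of i into parts ≤ j, for i = 0..16. r_1(i) = 1 for all i; r_j(i) = r_{j-1}(i) + r_j(i-j). Rows j = 2..13: ≤2: 1 1 2 2 3 3 4 4 5 5 6 6 7 7 8 8 9; ≤3: 1 1 2 3 4 5 7 8 10 12 14 16 19 21 24 27 30; ≤4: 1 1 2 3 5 6 9 11 15 18 23 27 34 39 47 54 64; ≤5: 1 1 2 3 5 7 10 13 18 23 30 37 47 57 70 84 101; ≤6: 1 1 2 3 5 7 11 14 20 26 35 44 58 71 90 110 136; ≤7: 1 1 2 3 5 7 11 15 21 28 38 49 65 82 105 131 164; ≤8: 1 1 2 3 5 7 11 15 22 29 40 52 70 89 116 146 186; ≤9: 1 1 2 3 5 7 11 15 22 30 41 54 73 94 123 157 201; ≤10: 1 1 2 3 5 7 11 15 22 30 42 55 75 97 128 164 212; ≤11: 1 1 2 3 5 7 11 15 22 30 42 56 76 99 131 169 219; ≤12: 1 1 2 3 5 7 11 15 22 30 42 56 77 100 133 172 224; ≤13: 1 1 2 3 5 7 11 15 22 30 42 56 77 101 134 174 227. r_13(16) = 227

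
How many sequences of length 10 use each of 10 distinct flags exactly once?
10! = 3628800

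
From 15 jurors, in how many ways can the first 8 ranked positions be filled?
P(15,8) = 15!/(15-8)! = 259459200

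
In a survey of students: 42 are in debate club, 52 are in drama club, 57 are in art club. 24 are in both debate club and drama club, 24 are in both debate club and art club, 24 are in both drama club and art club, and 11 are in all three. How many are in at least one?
|A∪B∪C| = 42+52+57-24-24-24+11 = 90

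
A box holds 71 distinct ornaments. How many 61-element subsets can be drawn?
C(71,61) = 71!/(61!×10!) = 461738052776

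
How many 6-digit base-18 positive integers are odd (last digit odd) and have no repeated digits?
Last∈{1,3,5,7,9,11,13,15,17}. Last=0: 0. Last nonzero: 9×16×P(16,4) = 6289920. Total = 6289920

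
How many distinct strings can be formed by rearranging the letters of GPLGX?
5! / (1! × 1! × 2! × 1!) = 60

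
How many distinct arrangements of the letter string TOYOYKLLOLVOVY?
14! / (3! × 4! × 1! × 3! × 2! × 1!) = 50450400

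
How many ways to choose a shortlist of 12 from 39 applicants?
C(39,12) = 39!/(12!×27!) = 3910797436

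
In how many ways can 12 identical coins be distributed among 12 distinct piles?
C(12+12-1, 12-1) = C(23, 11) = 1352078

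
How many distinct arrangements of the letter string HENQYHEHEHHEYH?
14! / (6! × 4! × 2! × 1! × 1!) = 2522520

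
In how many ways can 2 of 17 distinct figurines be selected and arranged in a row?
P(17,2) = 17!/(17-2)! = 272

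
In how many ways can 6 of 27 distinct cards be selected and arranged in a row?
P(27,6) = 27!/(27-6)! = 213127200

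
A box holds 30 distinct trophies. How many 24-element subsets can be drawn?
C(30,24) = 30!/(24!×6!) = 593775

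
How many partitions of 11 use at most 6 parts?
By conjugation, equals partitions of 11 into parts ≤ 6. Let r_j(i) = number of partitions of i into parts ≤ j, for i = 0..11. r_1(i) = 1 for all i; r_j(i) = r_{j-1}(i) + r_j(i-j). Rows j = 2..6: ≤2: 1 1 2 2 3 3 4 4 5 5 6 6; ≤3: 1 1 2 3 4 5 7 8 10 12 14 16; ≤4: 1 1 2 3 5 6 9 11 15 18 23 27; ≤5: 1 1 2 3 5 7 10 13 18 23 30 37; ≤6: 1 1 2 3 5 7 11 14 20 26 35 44. r_6(11) = 44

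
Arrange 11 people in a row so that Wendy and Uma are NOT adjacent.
Total - adjacent = 11! - (11-1)!×2 = 39916800 - 7257600 = 32659200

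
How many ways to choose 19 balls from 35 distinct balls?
C(35,19) = 35!/(19!×16!) = 4059928950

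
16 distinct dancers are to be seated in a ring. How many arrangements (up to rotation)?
Circular: fix one position, arrange the rest. (16-1)! = 1307674368000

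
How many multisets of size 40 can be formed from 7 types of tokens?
C(40+7-1, 7-1) = C(46, 6) = 9366819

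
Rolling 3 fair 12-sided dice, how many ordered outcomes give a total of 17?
Coefficient of x^17 in (x + x² + ... + x^12)^3. By inclusion-exclusion on dice exceeding 12: Σ_j (-1)^j C(3,j)·C(17-1-12j, 2) = C(3,0)·C(16,2) - C(3,1)·C(4,2) = 1·120 - 3·6 = 102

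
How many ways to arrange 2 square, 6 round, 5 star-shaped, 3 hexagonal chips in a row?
16! / (2! × 6! × 5! × 3!) = 20180160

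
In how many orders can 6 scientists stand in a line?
6! = 720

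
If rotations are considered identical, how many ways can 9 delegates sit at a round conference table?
Circular: fix one position, arrange the rest. (9-1)! = 40320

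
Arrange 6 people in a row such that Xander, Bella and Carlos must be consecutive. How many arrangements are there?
Treat the 3 as one block: (6-3+1)! × 3! = 24 × 6 = 144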